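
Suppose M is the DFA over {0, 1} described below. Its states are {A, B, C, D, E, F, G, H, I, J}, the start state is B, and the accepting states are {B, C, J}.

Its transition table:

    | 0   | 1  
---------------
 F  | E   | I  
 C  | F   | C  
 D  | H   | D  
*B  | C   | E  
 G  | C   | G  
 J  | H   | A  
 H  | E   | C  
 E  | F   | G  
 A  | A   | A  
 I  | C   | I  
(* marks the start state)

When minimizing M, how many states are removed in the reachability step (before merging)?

4

BFS from B reaches {B, C, E, F, G, I}; the 4 state(s) A, D, H, J are never visited.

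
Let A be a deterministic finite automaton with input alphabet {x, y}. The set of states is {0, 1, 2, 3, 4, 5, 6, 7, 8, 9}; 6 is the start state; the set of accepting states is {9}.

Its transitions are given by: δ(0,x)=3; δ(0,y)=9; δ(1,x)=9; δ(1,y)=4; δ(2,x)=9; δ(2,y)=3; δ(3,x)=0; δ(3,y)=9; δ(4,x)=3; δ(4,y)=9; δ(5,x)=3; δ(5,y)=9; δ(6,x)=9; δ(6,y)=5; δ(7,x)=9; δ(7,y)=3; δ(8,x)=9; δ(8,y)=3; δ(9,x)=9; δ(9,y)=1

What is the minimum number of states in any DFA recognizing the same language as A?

First remove the unreachable states {2,7,8}; 7 states remain.
P0 = {9} | {0,1,3,4,5,6}.
Split {0,1,3,4,5,6} by δ(·,x) → {0,3,4,5} and {1,6}.
The partition is now stable with 3 blocks: {9} | {0,3,4,5} | {1,6}.

3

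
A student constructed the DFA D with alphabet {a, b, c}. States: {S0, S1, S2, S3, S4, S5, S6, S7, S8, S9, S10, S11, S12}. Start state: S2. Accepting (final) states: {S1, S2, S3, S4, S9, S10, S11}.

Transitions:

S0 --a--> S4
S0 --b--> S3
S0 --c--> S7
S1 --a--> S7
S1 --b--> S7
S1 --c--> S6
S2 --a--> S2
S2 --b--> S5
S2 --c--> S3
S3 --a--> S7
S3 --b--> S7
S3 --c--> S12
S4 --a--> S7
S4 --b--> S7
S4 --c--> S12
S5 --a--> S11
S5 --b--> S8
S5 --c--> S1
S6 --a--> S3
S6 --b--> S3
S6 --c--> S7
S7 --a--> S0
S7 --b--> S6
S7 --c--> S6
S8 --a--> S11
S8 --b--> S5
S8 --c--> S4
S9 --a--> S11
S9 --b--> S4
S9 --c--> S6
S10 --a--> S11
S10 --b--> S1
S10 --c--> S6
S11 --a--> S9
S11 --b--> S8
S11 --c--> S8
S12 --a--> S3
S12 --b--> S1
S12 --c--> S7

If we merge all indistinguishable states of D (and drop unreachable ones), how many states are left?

7

First remove the unreachable states {S10}; 12 states remain.
Initial partition by acceptance: {S1,S2,S3,S4,S9,S11} | {S0,S5,S6,S7,S8,S12}.
Split {S1,S2,S3,S4,S9,S11} by δ(·,a) → {S1,S3,S4} and {S2,S9,S11}.
Split {S0,S5,S6,S7,S8,S12} by δ(·,a) → {S0,S6,S12} and {S5,S8} and {S7}.
Split {S2,S9,S11} by δ(·,b) → {S2,S11} and {S9}.
On input a, block {S2,S11} splits into {S2} and {S11}.
Stable partition: {S1,S3,S4} | {S0,S6,S12} | {S2} | {S5,S8} | {S7} | {S9} | {S11} — 7 equivalence classes.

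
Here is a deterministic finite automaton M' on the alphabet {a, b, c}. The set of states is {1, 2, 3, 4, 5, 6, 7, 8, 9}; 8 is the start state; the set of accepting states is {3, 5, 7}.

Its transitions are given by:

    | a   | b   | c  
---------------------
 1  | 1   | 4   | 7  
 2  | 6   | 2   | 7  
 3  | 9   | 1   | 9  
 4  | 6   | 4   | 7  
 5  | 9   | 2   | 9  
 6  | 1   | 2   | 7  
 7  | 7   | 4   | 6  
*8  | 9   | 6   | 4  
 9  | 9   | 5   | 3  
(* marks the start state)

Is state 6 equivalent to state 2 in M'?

Yes

Start with accepting vs non-accepting: {3,5,7} | {1,2,4,6,8,9}.
Refine {3,5,7} on symbol a: members go to different blocks, giving {3,5} and {7}.
Split {1,2,4,6,8,9} by δ(·,b) → {1,2,4,6,8} and {9}.
Refine {1,2,4,6,8} on symbol a: members go to different blocks, giving {1,2,4,6} and {8}.
No further refinement is possible. Final partition (5 blocks): {3,5} | {1,2,4,6} | {7} | {9} | {8}.
6 and 2 lie in the same block of the stable partition, so they are equivalent — no string distinguishes them.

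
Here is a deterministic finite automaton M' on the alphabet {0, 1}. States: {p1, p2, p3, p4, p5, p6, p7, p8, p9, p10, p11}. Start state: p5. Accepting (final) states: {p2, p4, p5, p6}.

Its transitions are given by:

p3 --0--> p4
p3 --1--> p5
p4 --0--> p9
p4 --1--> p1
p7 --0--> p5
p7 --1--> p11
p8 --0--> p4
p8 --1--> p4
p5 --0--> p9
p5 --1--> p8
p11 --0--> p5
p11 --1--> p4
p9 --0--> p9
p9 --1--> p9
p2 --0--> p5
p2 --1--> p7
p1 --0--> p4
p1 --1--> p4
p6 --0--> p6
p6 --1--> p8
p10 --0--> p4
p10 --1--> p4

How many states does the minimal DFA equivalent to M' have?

Reachable states from the start: {p1,p4,p5,p8,p9}. Unreachable: {p2,p3,p6,p7,p10,p11} — drop them.
P0 = {p4,p5} | {p1,p8,p9}.
On input 0, block {p1,p8,p9} splits into {p1,p8} and {p9}.
Stable partition: {p4,p5} | {p1,p8} | {p9} — 3 equivalence classes.

3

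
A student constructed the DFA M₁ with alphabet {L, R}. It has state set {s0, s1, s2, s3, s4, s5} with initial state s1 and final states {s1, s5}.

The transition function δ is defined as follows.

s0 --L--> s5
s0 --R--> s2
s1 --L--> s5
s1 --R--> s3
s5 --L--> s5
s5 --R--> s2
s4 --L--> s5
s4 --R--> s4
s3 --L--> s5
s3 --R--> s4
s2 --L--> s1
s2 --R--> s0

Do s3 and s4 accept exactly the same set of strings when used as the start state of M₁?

Every state is reachable, so we keep all 6.
Start with accepting vs non-accepting: {s1,s5} | {s0,s2,s3,s4}.
Stable partition: {s1,s5} | {s0,s2,s3,s4} — 2 equivalence classes.
s3 and s4 lie in the same block of the stable partition, so they are equivalent — no string distinguishes them.

Yes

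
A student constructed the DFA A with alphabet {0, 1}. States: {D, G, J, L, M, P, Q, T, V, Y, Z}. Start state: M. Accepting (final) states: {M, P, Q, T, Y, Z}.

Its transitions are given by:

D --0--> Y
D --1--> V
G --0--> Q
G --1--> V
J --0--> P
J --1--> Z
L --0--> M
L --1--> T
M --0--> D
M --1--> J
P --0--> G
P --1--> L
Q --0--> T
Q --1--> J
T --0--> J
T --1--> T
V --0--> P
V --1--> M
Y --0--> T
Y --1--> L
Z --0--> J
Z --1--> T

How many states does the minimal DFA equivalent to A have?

Initial partition by acceptance: {M,P,Q,T,Y,Z} | {D,G,J,L,V}.
Refine {M,P,Q,T,Y,Z} on symbol 0: members go to different blocks, giving {M,P,T,Z} and {Q,Y}.
Refine {M,P,T,Z} on symbol 1: members go to different blocks, giving {M,P} and {T,Z}.
Refine {D,G,J,L,V} on symbol 0: members go to different blocks, giving {J,L,V} and {D,G}.
Split {J,L,V} by δ(·,1) → {J,L} and {V}.
No further refinement is possible. Final partition (6 blocks): {M,P} | {J,L} | {Q,Y} | {T,Z} | {D,G} | {V}.

6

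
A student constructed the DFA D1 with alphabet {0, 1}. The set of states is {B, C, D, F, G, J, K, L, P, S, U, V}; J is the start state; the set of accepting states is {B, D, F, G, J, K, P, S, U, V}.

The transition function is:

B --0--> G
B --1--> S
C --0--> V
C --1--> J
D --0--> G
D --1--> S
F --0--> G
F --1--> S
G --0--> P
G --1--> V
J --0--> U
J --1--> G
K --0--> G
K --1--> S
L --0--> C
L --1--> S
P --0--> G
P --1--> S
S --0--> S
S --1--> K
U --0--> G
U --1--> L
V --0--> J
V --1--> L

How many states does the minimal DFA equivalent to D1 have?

8

States {B,D,F} cannot be reached from the start state, so discard them.
Start with accepting vs non-accepting: {G,J,K,P,S,U,V} | {C,L}.
Split {G,J,K,P,S,U,V} by δ(·,1) → {G,J,K,P,S} and {U,V}.
Split {G,J,K,P,S} by δ(·,0) → {G,K,P,S} and {J}.
On input 1, block {G,K,P,S} splits into {K,P,S} and {G}.
Refine {K,P,S} on symbol 0: members go to different blocks, giving {K,P} and {S}.
On input 0, block {C,L} splits into {L} and {C}.
On input 0, block {U,V} splits into {V} and {U}.
Stable partition: {K,P} | {L} | {V} | {J} | {G} | {S} | {C} | {U} — 8 equivalence classes.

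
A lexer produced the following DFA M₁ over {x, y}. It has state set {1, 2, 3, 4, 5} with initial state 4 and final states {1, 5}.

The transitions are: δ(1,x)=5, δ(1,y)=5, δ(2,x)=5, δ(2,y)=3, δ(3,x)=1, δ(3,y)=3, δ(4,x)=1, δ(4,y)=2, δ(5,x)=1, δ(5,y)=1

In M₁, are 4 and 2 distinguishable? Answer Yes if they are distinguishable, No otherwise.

No

Start with accepting vs non-accepting: {1,5} | {2,3,4}.
The partition is now stable with 2 blocks: {1,5} | {2,3,4}.
4 and 2 lie in the same block of the stable partition, so they are equivalent — no string distinguishes them.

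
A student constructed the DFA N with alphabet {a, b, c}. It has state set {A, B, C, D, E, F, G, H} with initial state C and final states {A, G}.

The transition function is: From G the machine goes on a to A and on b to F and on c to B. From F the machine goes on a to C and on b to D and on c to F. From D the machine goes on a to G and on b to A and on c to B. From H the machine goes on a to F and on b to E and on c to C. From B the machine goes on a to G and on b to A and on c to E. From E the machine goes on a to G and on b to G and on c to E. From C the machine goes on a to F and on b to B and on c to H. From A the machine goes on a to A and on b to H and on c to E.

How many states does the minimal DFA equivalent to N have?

Every state is reachable, so we keep all 8.
Initial partition by acceptance: {A,G} | {B,C,D,E,F,H}.
Split {B,C,D,E,F,H} by δ(·,a) → {B,D,E} and {C,F,H}.
Stable partition: {A,G} | {B,D,E} | {C,F,H} — 3 equivalence classes.

3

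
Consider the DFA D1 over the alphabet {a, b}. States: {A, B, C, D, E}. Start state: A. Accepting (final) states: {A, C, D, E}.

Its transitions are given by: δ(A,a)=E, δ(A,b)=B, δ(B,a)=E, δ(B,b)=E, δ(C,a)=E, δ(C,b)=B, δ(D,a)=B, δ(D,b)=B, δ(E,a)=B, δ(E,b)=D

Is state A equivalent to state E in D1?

States {C} cannot be reached from the start state, so discard them.
P0 = {A,D,E} | {B}.
Refine {A,D,E} on symbol a: members go to different blocks, giving {D,E} and {A}.
Split {D,E} by δ(·,b) → {D} and {E}.
No further refinement is possible. Final partition (4 blocks): {D} | {B} | {A} | {E}.
A and E end up in different blocks, so they are distinguishable. For instance, the string 'a' is accepted from only A.

No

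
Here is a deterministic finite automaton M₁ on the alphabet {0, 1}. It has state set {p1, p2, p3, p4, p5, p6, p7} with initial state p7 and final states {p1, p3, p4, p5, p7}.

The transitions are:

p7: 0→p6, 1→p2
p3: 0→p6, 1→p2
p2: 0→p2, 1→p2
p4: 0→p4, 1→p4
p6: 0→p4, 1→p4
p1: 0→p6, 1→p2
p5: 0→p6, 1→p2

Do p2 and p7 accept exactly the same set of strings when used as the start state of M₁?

First remove the unreachable states {p1,p3,p5}; 4 states remain.
Initial partition by acceptance: {p4,p7} | {p2,p6}.
Split {p4,p7} by δ(·,0) → {p4} and {p7}.
Split {p2,p6} by δ(·,0) → {p2} and {p6}.
No further refinement is possible. Final partition (4 blocks): {p4} | {p2} | {p7} | {p6}.
p2 and p7 end up in different blocks, so they are distinguishable. For instance, the string 'ε' is accepted from only p7.

No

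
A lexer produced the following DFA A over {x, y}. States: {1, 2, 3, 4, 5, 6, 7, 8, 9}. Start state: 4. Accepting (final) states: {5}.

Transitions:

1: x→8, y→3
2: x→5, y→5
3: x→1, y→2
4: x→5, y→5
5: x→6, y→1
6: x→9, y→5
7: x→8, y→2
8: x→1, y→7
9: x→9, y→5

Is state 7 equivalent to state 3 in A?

Yes

P0 = {5} | {1,2,3,4,6,7,8,9}.
On input x, block {1,2,3,4,6,7,8,9} splits into {1,3,6,7,8,9} and {2,4}.
Split {1,3,6,7,8,9} by δ(·,y) → {1,8} and {3,7} and {6,9}.
The partition is now stable with 5 blocks: {5} | {1,8} | {2,4} | {3,7} | {6,9}.
7 and 3 lie in the same block of the stable partition, so they are equivalent — no string distinguishes them.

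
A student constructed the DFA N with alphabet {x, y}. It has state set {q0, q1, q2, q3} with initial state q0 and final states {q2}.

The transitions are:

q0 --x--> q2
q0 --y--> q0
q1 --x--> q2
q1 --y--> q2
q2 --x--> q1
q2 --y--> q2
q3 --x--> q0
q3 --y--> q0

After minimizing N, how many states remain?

3

Reachable states from the start: {q0,q1,q2}. Unreachable: {q3} — drop them.
Initial partition by acceptance: {q2} | {q0,q1}.
On input y, block {q0,q1} splits into {q0} and {q1}.
No further refinement is possible. Final partition (3 blocks): {q2} | {q0} | {q1}.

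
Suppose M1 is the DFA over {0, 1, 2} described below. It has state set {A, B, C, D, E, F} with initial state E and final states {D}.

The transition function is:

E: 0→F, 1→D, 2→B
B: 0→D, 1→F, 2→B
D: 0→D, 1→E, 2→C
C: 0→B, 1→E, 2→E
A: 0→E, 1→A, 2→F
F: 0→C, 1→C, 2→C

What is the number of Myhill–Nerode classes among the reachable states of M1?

Reachable states from the start: {B,C,D,E,F}. Unreachable: {A} — drop them.
Initial partition by acceptance: {D} | {B,C,E,F}.
Split {B,C,E,F} by δ(·,0) → {C,E,F} and {B}.
Split {C,E,F} by δ(·,0) → {E,F} and {C}.
On input 0, block {E,F} splits into {E} and {F}.
The partition is now stable with 5 blocks: {D} | {E} | {B} | {C} | {F}.

5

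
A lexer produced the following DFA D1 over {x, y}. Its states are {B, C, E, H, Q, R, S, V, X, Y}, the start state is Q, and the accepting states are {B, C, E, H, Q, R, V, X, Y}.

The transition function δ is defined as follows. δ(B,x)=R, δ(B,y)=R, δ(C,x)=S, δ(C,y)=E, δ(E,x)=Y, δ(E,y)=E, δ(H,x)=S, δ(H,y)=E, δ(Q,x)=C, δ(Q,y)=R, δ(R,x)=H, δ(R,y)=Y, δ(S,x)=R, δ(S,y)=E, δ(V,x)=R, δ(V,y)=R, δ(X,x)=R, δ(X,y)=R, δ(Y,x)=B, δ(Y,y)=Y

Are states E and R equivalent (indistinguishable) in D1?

States {V,X} cannot be reached from the start state, so discard them.
Initial partition by acceptance: {B,C,E,H,Q,R,Y} | {S}.
Split {B,C,E,H,Q,R,Y} by δ(·,x) → {B,E,Q,R,Y} and {C,H}.
Split {B,E,Q,R,Y} by δ(·,x) → {B,E,Y} and {Q,R}.
On input x, block {B,E,Y} splits into {E,Y} and {B}.
Split {E,Y} by δ(·,x) → {Y} and {E}.
On input y, block {Q,R} splits into {R} and {Q}.
Stable partition: {Y} | {S} | {C,H} | {R} | {B} | {E} | {Q} — 7 equivalence classes.
E and R end up in different blocks, so they are distinguishable. For instance, the string 'xx' is accepted from only E.

No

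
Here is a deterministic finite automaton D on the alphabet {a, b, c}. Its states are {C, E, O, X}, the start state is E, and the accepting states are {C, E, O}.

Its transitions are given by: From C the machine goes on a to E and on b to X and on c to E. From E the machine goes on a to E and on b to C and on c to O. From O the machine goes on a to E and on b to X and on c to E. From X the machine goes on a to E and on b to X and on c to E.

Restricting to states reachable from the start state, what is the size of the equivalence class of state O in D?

Initial partition by acceptance: {C,E,O} | {X}.
On input b, block {C,E,O} splits into {C,O} and {E}.
No further refinement is possible. Final partition (3 blocks): {C,O} | {X} | {E}.
The equivalence class containing O is {C,O}, of size 2.

2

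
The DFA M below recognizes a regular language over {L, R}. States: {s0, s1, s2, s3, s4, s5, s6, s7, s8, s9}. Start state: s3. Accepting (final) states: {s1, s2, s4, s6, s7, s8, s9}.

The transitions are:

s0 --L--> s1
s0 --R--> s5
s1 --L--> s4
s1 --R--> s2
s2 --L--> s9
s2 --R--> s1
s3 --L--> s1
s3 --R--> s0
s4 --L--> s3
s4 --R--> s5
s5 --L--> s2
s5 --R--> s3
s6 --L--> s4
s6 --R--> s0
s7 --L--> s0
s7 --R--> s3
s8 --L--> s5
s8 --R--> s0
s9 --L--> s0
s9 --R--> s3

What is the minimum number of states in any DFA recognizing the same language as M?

3

States {s6,s7,s8} cannot be reached from the start state, so discard them.
Start with accepting vs non-accepting: {s1,s2,s4,s9} | {s0,s3,s5}.
Refine {s1,s2,s4,s9} on symbol L: members go to different blocks, giving {s1,s2} and {s4,s9}.
The partition is now stable with 3 blocks: {s1,s2} | {s0,s3,s5} | {s4,s9}.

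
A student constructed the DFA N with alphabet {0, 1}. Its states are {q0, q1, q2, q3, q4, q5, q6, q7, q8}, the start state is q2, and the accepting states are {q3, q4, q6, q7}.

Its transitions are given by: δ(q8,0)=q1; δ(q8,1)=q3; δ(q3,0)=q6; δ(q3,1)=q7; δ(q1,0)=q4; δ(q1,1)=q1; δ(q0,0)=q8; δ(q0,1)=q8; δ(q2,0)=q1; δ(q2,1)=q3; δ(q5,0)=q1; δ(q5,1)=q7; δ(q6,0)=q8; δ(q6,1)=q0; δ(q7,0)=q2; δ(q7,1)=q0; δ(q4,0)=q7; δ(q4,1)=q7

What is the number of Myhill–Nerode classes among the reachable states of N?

5

States {q5} cannot be reached from the start state, so discard them.
Start with accepting vs non-accepting: {q3,q4,q6,q7} | {q0,q1,q2,q8}.
On input 0, block {q3,q4,q6,q7} splits into {q3,q4} and {q6,q7}.
On input 0, block {q0,q1,q2,q8} splits into {q0,q2,q8} and {q1}.
On input 0, block {q0,q2,q8} splits into {q2,q8} and {q0}.
The partition is now stable with 5 blocks: {q3,q4} | {q2,q8} | {q6,q7} | {q1} | {q0}.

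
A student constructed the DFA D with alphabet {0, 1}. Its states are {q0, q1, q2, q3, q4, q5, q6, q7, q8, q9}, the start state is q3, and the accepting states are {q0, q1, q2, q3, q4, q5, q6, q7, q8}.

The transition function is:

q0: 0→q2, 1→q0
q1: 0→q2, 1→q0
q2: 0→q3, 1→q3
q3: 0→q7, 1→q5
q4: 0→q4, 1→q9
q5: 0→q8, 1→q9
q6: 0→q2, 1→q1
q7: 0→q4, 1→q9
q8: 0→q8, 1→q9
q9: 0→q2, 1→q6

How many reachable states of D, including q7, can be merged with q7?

4

Every state is reachable, so we keep all 10.
P0 = {q0,q1,q2,q3,q4,q5,q6,q7,q8} | {q9}.
Refine {q0,q1,q2,q3,q4,q5,q6,q7,q8} on symbol 1: members go to different blocks, giving {q0,q1,q2,q3,q6} and {q4,q5,q7,q8}.
On input 0, block {q0,q1,q2,q3,q6} splits into {q0,q1,q2,q6} and {q3}.
Split {q0,q1,q2,q6} by δ(·,0) → {q0,q1,q6} and {q2}.
The partition is now stable with 5 blocks: {q0,q1,q6} | {q9} | {q4,q5,q7,q8} | {q3} | {q2}.
The equivalence class containing q7 is {q4,q5,q7,q8}, of size 4.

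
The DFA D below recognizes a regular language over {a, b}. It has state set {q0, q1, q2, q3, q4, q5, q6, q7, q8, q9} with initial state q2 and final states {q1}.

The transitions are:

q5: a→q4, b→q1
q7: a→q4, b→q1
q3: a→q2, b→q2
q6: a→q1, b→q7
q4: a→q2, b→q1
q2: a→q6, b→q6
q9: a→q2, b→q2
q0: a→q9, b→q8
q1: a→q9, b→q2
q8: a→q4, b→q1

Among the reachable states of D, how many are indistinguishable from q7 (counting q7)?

First remove the unreachable states {q0,q3,q5,q8}; 6 states remain.
Start with accepting vs non-accepting: {q1} | {q2,q4,q6,q7,q9}.
Refine {q2,q4,q6,q7,q9} on symbol a: members go to different blocks, giving {q2,q4,q7,q9} and {q6}.
On input a, block {q2,q4,q7,q9} splits into {q4,q7,q9} and {q2}.
On input a, block {q4,q7,q9} splits into {q4,q9} and {q7}.
Refine {q4,q9} on symbol b: members go to different blocks, giving {q4} and {q9}.
Stable partition: {q1} | {q4} | {q6} | {q2} | {q7} | {q9} — 6 equivalence classes.
The equivalence class containing q7 is {q7}, of size 1.

1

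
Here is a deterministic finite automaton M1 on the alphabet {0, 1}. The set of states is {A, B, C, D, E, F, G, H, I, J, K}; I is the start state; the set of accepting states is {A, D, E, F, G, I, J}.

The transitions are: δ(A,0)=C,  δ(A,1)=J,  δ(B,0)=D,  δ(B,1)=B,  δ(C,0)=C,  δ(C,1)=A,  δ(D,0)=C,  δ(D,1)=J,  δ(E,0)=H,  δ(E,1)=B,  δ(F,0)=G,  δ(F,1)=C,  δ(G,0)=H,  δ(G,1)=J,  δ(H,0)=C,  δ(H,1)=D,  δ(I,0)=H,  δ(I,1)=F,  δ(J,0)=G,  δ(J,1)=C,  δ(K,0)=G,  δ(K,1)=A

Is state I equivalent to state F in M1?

States {B,E,K} cannot be reached from the start state, so discard them.
P0 = {A,D,F,G,I,J} | {C,H}.
Refine {A,D,F,G,I,J} on symbol 0: members go to different blocks, giving {A,D,G,I} and {F,J}.
The partition is now stable with 3 blocks: {A,D,G,I} | {C,H} | {F,J}.
I and F end up in different blocks, so they are distinguishable. For instance, the string '0' is accepted from only F.

No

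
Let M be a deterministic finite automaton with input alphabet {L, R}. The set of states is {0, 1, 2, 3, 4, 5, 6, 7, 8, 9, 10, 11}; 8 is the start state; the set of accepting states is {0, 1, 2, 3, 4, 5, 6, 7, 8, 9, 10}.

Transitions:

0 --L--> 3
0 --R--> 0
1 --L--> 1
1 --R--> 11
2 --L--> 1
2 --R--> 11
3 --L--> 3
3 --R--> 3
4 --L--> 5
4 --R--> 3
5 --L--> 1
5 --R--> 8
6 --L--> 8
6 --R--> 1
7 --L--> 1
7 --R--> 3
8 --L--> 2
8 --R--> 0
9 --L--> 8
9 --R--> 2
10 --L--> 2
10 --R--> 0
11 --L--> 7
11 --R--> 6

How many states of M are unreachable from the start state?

4

No path from 8 leads to 4, 5, 9, 10; the other 8 states are all reachable.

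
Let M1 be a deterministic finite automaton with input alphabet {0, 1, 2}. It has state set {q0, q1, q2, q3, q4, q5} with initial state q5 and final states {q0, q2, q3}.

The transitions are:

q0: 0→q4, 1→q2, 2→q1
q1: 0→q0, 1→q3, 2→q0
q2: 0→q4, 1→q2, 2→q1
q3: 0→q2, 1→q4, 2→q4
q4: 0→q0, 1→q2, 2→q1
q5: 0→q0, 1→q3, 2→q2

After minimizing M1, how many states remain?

4

Every state is reachable, so we keep all 6.
Start with accepting vs non-accepting: {q0,q2,q3} | {q1,q4,q5}.
Split {q0,q2,q3} by δ(·,0) → {q0,q2} and {q3}.
On input 1, block {q1,q4,q5} splits into {q1,q5} and {q4}.
No further refinement is possible. Final partition (4 blocks): {q0,q2} | {q1,q5} | {q3} | {q4}.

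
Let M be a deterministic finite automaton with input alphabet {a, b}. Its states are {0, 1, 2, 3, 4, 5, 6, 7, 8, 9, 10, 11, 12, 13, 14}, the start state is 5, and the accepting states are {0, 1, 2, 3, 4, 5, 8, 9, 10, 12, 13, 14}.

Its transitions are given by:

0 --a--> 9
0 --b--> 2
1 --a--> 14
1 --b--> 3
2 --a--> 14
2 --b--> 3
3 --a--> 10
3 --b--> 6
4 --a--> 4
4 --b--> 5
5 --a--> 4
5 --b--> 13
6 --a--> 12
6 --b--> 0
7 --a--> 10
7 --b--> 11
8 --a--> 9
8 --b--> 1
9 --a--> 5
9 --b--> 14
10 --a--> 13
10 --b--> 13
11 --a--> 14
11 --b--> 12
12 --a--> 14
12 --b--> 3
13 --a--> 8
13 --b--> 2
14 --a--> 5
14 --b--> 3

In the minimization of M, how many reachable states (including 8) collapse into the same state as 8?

2

First remove the unreachable states {7,11}; 13 states remain.
Initial partition by acceptance: {0,1,2,3,4,5,8,9,10,12,13,14} | {6}.
On input b, block {0,1,2,3,4,5,8,9,10,12,13,14} splits into {0,1,2,4,5,8,9,10,12,13,14} and {3}.
Split {0,1,2,4,5,8,9,10,12,13,14} by δ(·,b) → {0,4,5,8,9,10,13} and {1,2,12,14}.
Split {0,4,5,8,9,10,13} by δ(·,b) → {0,8,9,13} and {4,5,10}.
Refine {0,8,9,13} on symbol a: members go to different blocks, giving {0,8,13} and {9}.
On input a, block {0,8,13} splits into {0,8} and {13}.
On input a, block {1,2,12,14} splits into {1,2,12} and {14}.
Split {4,5,10} by δ(·,a) → {4,5} and {10}.
Refine {4,5} on symbol b: members go to different blocks, giving {4} and {5}.
The partition is now stable with 10 blocks: {0,8} | {6} | {3} | {1,2,12} | {4} | {9} | {13} | {14} | {10} | {5}.
State 8 belongs to the block {0,8}, which has 2 states.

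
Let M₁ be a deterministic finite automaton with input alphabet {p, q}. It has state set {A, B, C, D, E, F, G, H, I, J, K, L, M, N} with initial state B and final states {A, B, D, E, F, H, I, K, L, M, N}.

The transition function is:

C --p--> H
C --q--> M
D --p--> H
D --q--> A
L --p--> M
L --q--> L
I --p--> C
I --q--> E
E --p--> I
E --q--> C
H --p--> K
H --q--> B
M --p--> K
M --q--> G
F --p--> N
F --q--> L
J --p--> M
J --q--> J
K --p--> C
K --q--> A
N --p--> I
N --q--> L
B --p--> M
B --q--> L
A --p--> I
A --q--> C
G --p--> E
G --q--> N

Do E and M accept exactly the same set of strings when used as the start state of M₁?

First remove the unreachable states {D,F,J}; 11 states remain.
Initial partition by acceptance: {A,B,E,H,I,K,L,M,N} | {C,G}.
Split {A,B,E,H,I,K,L,M,N} by δ(·,p) → {A,B,E,H,L,M,N} and {I,K}.
Refine {A,B,E,H,L,M,N} on symbol p: members go to different blocks, giving {A,E,H,M,N} and {B,L}.
On input q, block {A,E,H,M,N} splits into {A,E,M} and {H,N}.
Refine {C,G} on symbol p: members go to different blocks, giving {C} and {G}.
On input q, block {A,E,M} splits into {A,E} and {M}.
Stable partition: {A,E} | {C} | {I,K} | {B,L} | {H,N} | {G} | {M} — 7 equivalence classes.
E and M end up in different blocks, so they are distinguishable. For instance, the string 'qpq' is accepted from only E.

No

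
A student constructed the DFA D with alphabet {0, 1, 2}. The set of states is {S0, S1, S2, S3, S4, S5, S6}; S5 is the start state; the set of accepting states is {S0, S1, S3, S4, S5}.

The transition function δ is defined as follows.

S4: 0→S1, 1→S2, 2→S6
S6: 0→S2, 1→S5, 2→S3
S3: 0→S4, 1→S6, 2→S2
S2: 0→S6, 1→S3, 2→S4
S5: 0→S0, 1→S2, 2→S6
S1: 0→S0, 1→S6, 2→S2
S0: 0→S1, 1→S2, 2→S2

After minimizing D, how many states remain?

Every state is reachable, so we keep all 7.
Initial partition by acceptance: {S0,S1,S3,S4,S5} | {S2,S6}.
No further refinement is possible. Final partition (2 blocks): {S0,S1,S3,S4,S5} | {S2,S6}.

2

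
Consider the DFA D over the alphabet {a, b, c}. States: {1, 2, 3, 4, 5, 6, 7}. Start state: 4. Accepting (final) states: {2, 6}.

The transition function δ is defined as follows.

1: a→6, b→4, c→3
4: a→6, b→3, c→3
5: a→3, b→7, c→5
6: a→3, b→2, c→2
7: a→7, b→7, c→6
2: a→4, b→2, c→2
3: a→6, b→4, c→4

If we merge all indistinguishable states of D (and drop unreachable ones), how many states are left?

2

Reachable states from the start: {2,3,4,6}. Unreachable: {1,5,7} — drop them.
Start with accepting vs non-accepting: {2,6} | {3,4}.
The partition is now stable with 2 blocks: {2,6} | {3,4}.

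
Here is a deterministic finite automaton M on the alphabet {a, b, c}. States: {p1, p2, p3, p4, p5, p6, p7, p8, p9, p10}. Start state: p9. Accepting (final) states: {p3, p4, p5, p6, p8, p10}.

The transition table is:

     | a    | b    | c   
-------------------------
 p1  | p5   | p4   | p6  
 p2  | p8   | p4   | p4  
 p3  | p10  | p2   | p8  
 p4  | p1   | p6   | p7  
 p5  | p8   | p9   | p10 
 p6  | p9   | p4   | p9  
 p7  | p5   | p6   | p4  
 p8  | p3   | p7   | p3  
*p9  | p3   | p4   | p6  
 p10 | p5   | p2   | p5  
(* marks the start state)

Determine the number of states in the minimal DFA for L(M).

3

All states are reachable from the start state.
Initial partition by acceptance: {p3,p4,p5,p6,p8,p10} | {p1,p2,p7,p9}.
Refine {p3,p4,p5,p6,p8,p10} on symbol a: members go to different blocks, giving {p3,p5,p8,p10} and {p4,p6}.
The partition is now stable with 3 blocks: {p3,p5,p8,p10} | {p1,p2,p7,p9} | {p4,p6}.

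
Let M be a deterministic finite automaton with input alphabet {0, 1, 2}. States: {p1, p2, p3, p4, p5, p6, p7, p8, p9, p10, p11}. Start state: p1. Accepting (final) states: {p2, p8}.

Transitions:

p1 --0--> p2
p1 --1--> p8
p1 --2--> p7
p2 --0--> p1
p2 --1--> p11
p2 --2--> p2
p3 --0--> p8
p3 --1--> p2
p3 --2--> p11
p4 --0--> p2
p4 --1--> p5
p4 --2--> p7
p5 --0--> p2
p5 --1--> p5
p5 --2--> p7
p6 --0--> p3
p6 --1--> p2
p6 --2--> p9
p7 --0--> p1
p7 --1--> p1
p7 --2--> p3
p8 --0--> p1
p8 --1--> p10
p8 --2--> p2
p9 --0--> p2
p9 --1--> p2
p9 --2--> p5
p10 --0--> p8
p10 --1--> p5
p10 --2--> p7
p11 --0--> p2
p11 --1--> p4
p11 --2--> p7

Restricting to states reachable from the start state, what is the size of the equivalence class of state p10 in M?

4

States {p6,p9} cannot be reached from the start state, so discard them.
P0 = {p2,p8} | {p1,p3,p4,p5,p7,p10,p11}.
Split {p1,p3,p4,p5,p7,p10,p11} by δ(·,0) → {p1,p3,p4,p5,p10,p11} and {p7}.
Split {p1,p3,p4,p5,p10,p11} by δ(·,1) → {p4,p5,p10,p11} and {p1,p3}.
On input 2, block {p1,p3} splits into {p1} and {p3}.
No further refinement is possible. Final partition (5 blocks): {p2,p8} | {p4,p5,p10,p11} | {p7} | {p1} | {p3}.
State p10 belongs to the block {p4,p5,p10,p11}, which has 4 states.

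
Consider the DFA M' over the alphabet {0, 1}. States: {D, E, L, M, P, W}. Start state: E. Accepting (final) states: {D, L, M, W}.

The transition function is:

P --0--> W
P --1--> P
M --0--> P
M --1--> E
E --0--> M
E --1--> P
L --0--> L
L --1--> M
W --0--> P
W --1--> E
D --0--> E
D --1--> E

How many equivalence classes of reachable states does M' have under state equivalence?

Reachable states from the start: {E,M,P,W}. Unreachable: {D,L} — drop them.
Initial partition by acceptance: {M,W} | {E,P}.
The partition is now stable with 2 blocks: {M,W} | {E,P}.

2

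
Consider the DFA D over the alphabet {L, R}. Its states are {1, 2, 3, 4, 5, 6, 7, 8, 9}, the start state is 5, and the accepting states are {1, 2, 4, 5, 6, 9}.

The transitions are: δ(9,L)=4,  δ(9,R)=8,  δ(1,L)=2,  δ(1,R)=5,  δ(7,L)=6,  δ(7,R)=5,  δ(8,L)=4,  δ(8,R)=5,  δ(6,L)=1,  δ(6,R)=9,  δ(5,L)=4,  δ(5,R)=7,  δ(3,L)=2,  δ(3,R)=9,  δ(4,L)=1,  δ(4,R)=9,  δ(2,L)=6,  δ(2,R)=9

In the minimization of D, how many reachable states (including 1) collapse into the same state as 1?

Reachable states from the start: {1,2,4,5,6,7,8,9}. Unreachable: {3} — drop them.
P0 = {1,2,4,5,6,9} | {7,8}.
Refine {1,2,4,5,6,9} on symbol R: members go to different blocks, giving {1,2,4,6} and {5,9}.
Stable partition: {1,2,4,6} | {7,8} | {5,9} — 3 equivalence classes.
State 1 belongs to the block {1,2,4,6}, which has 4 states.

4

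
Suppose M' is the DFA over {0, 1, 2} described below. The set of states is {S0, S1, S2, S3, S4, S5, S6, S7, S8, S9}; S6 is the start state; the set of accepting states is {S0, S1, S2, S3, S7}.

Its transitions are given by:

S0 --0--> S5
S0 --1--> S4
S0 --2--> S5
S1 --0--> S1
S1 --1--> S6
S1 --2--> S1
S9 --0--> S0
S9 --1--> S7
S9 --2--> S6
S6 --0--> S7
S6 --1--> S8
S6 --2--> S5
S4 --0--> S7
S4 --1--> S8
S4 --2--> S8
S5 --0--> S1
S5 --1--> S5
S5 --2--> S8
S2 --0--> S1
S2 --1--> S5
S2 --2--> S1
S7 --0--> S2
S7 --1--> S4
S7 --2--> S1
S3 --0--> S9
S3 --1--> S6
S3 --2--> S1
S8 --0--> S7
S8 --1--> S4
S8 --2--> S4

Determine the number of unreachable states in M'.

No path from S6 leads to S0, S3, S9; the other 7 states are all reachable.

3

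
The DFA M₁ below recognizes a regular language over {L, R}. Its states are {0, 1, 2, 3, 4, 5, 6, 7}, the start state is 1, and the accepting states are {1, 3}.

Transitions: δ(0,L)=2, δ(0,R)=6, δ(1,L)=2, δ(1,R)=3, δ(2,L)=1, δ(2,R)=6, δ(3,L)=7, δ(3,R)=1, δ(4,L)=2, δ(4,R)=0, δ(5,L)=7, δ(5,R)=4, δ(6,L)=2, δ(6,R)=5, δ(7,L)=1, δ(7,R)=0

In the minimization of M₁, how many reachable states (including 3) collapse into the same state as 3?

2

P0 = {1,3} | {0,2,4,5,6,7}.
On input L, block {0,2,4,5,6,7} splits into {0,4,5,6} and {2,7}.
Stable partition: {1,3} | {0,4,5,6} | {2,7} — 3 equivalence classes.
The equivalence class containing 3 is {1,3}, of size 2.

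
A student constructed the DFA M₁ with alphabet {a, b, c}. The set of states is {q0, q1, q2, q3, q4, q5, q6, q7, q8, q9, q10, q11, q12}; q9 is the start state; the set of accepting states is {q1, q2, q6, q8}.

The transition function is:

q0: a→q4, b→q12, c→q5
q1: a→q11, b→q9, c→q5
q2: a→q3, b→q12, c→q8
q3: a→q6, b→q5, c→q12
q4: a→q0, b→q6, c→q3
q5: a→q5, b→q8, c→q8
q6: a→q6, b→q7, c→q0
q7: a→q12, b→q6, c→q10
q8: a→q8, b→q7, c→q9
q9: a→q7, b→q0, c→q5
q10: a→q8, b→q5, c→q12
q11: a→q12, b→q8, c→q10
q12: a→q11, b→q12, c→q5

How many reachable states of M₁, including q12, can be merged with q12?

3

Reachable states from the start: {q0,q3,q4,q5,q6,q7,q8,q9,q10,q11,q12}. Unreachable: {q1,q2} — drop them.
Initial partition by acceptance: {q6,q8} | {q0,q3,q4,q5,q7,q9,q10,q11,q12}.
On input a, block {q0,q3,q4,q5,q7,q9,q10,q11,q12} splits into {q0,q4,q5,q7,q9,q11,q12} and {q3,q10}.
Refine {q0,q4,q5,q7,q9,q11,q12} on symbol b: members go to different blocks, giving {q4,q5,q7,q11} and {q0,q9,q12}.
Refine {q4,q5,q7,q11} on symbol a: members go to different blocks, giving {q4,q7,q11} and {q5}.
Stable partition: {q6,q8} | {q4,q7,q11} | {q3,q10} | {q0,q9,q12} | {q5} — 5 equivalence classes.
The equivalence class containing q12 is {q0,q9,q12}, of size 3.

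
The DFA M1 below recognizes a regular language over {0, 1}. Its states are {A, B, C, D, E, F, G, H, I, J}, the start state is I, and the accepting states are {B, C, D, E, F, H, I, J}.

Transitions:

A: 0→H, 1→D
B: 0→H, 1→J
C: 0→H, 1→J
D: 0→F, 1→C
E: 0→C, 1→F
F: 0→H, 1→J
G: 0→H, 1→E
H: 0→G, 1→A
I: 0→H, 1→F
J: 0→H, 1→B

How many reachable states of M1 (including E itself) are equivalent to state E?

Every state is reachable, so we keep all 10.
Start with accepting vs non-accepting: {B,C,D,E,F,H,I,J} | {A,G}.
On input 0, block {B,C,D,E,F,H,I,J} splits into {B,C,D,E,F,I,J} and {H}.
Refine {B,C,D,E,F,I,J} on symbol 0: members go to different blocks, giving {B,C,F,I,J} and {D,E}.
The partition is now stable with 4 blocks: {B,C,F,I,J} | {A,G} | {H} | {D,E}.
State E belongs to the block {D,E}, which has 2 states.

2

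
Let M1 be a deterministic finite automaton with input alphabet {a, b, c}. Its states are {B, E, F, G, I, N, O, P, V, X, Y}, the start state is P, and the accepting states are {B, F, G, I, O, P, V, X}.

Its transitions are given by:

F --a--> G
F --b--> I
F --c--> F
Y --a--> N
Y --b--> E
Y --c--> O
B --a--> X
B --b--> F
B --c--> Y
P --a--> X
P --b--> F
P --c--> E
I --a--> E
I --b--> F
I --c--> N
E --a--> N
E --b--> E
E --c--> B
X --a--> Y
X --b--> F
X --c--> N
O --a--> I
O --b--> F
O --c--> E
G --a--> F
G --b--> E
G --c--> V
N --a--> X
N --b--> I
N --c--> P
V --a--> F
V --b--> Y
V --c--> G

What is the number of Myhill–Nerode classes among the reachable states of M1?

Every state is reachable, so we keep all 11.
Start with accepting vs non-accepting: {B,F,G,I,O,P,V,X} | {E,N,Y}.
Split {B,F,G,I,O,P,V,X} by δ(·,a) → {B,F,G,O,P,V} and {I,X}.
Split {B,F,G,O,P,V} by δ(·,a) → {B,O,P} and {F,G,V}.
Split {E,N,Y} by δ(·,a) → {E,Y} and {N}.
Refine {F,G,V} on symbol b: members go to different blocks, giving {G,V} and {F}.
No further refinement is possible. Final partition (6 blocks): {B,O,P} | {E,Y} | {I,X} | {G,V} | {N} | {F}.

6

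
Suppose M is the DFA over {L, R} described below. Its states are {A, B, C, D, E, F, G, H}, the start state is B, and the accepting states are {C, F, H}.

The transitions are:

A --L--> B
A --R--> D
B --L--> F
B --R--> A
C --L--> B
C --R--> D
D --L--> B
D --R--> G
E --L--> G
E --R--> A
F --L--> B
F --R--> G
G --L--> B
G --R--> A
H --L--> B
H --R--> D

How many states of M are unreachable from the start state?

3

BFS from B reaches {A, B, D, F, G}; the 3 state(s) C, E, H are never visited.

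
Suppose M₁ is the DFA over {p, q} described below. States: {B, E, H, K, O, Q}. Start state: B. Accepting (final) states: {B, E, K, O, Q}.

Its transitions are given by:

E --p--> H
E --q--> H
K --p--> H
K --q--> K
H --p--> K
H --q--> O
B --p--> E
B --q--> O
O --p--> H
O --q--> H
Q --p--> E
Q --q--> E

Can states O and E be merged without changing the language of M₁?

Yes

First remove the unreachable states {Q}; 5 states remain.
Initial partition by acceptance: {B,E,K,O} | {H}.
Split {B,E,K,O} by δ(·,p) → {E,K,O} and {B}.
Split {E,K,O} by δ(·,q) → {E,O} and {K}.
The partition is now stable with 4 blocks: {E,O} | {H} | {B} | {K}.
O and E lie in the same block of the stable partition, so they are equivalent — no string distinguishes them.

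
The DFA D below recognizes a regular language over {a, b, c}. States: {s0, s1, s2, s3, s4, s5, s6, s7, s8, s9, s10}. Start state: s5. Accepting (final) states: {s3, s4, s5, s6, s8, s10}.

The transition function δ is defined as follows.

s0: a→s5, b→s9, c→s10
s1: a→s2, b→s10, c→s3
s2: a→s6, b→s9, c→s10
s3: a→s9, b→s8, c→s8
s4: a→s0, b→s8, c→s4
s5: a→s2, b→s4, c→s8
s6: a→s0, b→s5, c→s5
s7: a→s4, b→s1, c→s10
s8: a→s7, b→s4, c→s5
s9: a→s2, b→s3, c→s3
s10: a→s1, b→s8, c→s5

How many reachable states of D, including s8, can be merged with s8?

4

Every state is reachable, so we keep all 11.
P0 = {s3,s4,s5,s6,s8,s10} | {s0,s1,s2,s7,s9}.
Refine {s0,s1,s2,s7,s9} on symbol a: members go to different blocks, giving {s0,s2,s7} and {s1,s9}.
Refine {s3,s4,s5,s6,s8,s10} on symbol a: members go to different blocks, giving {s4,s5,s6,s8} and {s3,s10}.
No further refinement is possible. Final partition (4 blocks): {s4,s5,s6,s8} | {s0,s2,s7} | {s1,s9} | {s3,s10}.
State s8 belongs to the block {s4,s5,s6,s8}, which has 4 states.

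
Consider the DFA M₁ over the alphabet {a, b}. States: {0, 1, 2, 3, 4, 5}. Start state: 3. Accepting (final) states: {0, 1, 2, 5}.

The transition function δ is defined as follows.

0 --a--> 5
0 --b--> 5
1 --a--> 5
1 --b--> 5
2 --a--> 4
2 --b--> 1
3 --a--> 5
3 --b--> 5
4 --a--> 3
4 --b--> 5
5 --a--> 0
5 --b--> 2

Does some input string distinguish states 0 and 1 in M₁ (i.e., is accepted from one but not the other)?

All states are reachable from the start state.
Initial partition by acceptance: {0,1,2,5} | {3,4}.
On input a, block {0,1,2,5} splits into {0,1,5} and {2}.
On input b, block {0,1,5} splits into {0,1} and {5}.
Split {3,4} by δ(·,a) → {3} and {4}.
No further refinement is possible. Final partition (5 blocks): {0,1} | {3} | {2} | {5} | {4}.
0 and 1 lie in the same block of the stable partition, so they are equivalent — no string distinguishes them.

No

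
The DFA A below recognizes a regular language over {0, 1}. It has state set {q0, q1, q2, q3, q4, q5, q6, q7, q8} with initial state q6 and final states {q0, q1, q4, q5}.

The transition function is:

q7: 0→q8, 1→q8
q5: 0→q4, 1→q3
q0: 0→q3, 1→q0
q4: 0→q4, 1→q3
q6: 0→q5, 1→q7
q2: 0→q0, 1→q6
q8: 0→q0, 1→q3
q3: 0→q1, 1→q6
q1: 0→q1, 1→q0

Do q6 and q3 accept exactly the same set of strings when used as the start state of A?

No

States {q2} cannot be reached from the start state, so discard them.
Initial partition by acceptance: {q0,q1,q4,q5} | {q3,q6,q7,q8}.
Split {q0,q1,q4,q5} by δ(·,0) → {q1,q4,q5} and {q0}.
Refine {q1,q4,q5} on symbol 1: members go to different blocks, giving {q4,q5} and {q1}.
Refine {q3,q6,q7,q8} on symbol 0: members go to different blocks, giving {q3} and {q6} and {q7} and {q8}.
No further refinement is possible. Final partition (7 blocks): {q4,q5} | {q3} | {q0} | {q1} | {q6} | {q7} | {q8}.
q6 and q3 end up in different blocks, so they are distinguishable. For instance, the string '01' is accepted from only q3.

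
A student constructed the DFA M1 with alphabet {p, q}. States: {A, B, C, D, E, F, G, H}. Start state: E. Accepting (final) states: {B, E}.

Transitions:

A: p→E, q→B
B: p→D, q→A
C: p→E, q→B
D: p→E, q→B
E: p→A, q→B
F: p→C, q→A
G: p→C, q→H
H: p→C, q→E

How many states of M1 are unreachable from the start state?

Starting at E and following transitions, the reachable set is {A, B, D, E}. That leaves C, F, G, H unreachable — 4 in total.

4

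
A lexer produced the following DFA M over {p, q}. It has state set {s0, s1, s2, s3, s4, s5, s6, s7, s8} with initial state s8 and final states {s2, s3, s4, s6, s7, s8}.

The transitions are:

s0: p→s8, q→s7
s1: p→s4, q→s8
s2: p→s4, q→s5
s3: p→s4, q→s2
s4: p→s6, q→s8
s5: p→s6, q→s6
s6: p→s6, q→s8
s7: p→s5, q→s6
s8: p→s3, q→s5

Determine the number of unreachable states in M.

BFS from s8 reaches {s2, s3, s4, s5, s6, s8}; the 3 state(s) s0, s1, s7 are never visited.

3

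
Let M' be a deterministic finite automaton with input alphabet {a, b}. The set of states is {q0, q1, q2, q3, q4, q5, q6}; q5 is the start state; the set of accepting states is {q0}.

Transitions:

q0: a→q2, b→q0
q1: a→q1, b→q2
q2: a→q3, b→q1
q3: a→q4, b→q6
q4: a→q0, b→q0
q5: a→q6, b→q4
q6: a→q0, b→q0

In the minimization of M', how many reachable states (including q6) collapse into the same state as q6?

2

Initial partition by acceptance: {q0} | {q1,q2,q3,q4,q5,q6}.
Split {q1,q2,q3,q4,q5,q6} by δ(·,a) → {q1,q2,q3,q5} and {q4,q6}.
On input a, block {q1,q2,q3,q5} splits into {q1,q2} and {q3,q5}.
Refine {q1,q2} on symbol a: members go to different blocks, giving {q1} and {q2}.
The partition is now stable with 5 blocks: {q0} | {q1} | {q4,q6} | {q3,q5} | {q2}.
The equivalence class containing q6 is {q4,q6}, of size 2.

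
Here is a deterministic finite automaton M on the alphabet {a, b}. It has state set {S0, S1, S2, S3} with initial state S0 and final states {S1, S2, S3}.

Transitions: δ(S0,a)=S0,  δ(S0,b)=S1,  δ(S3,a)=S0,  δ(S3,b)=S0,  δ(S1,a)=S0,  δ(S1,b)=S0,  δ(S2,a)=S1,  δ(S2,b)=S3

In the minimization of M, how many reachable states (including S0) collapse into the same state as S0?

1

Reachable states from the start: {S0,S1}. Unreachable: {S2,S3} — drop them.
Initial partition by acceptance: {S1} | {S0}.
The partition is now stable with 2 blocks: {S1} | {S0}.
State S0 belongs to the block {S0}, which has 1 states.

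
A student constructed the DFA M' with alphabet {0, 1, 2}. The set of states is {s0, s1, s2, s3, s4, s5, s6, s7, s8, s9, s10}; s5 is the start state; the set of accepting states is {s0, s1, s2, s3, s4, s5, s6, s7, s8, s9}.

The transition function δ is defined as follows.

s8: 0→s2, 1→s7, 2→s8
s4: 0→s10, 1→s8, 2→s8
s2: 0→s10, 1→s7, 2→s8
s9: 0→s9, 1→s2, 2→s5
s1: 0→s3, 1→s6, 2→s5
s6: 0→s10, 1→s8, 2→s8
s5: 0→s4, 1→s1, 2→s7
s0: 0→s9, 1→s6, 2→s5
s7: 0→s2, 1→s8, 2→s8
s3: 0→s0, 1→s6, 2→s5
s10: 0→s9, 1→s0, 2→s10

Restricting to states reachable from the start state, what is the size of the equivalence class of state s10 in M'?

All states are reachable from the start state.
Start with accepting vs non-accepting: {s0,s1,s2,s3,s4,s5,s6,s7,s8,s9} | {s10}.
On input 0, block {s0,s1,s2,s3,s4,s5,s6,s7,s8,s9} splits into {s0,s1,s3,s5,s7,s8,s9} and {s2,s4,s6}.
On input 0, block {s0,s1,s3,s5,s7,s8,s9} splits into {s0,s1,s3,s9} and {s5,s7,s8}.
Refine {s5,s7,s8} on symbol 1: members go to different blocks, giving {s7,s8} and {s5}.
The partition is now stable with 5 blocks: {s0,s1,s3,s9} | {s10} | {s2,s4,s6} | {s7,s8} | {s5}.
The equivalence class containing s10 is {s10}, of size 1.

1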